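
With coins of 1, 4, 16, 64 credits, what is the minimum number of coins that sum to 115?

7

115 = 1×64 + 3×16 + 3×1
Total coins = 1 + 3 + 3 = 7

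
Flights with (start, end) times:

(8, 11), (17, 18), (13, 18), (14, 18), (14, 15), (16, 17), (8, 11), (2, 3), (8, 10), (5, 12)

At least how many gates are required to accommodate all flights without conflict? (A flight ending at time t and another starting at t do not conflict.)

4

starts: [2, 5, 8, 8, 8, 13, 14, 14, 16, 17]
ends:   [3, 10, 11, 11, 12, 15, 17, 18, 18, 18]
s2→1 e3→0 s5→1 s8→2 s8→3 s8→4  — peak 4.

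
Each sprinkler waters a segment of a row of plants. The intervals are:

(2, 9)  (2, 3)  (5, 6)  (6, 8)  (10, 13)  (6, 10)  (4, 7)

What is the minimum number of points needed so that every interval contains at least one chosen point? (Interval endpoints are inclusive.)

Process intervals by earliest right end; each time one isn't hit yet, stab at its right endpoint.
Sorted: [2,3] [5,6] [4,7] [6,8] [2,9] [6,10] [10,13]
{[2,3]} hit by 3; {[5,6],[4,7],[6,8],[2,9],[6,10]} hit by 6; {[10,13]} hit by 13.
Points: 3, 6, 13 (3 total).

3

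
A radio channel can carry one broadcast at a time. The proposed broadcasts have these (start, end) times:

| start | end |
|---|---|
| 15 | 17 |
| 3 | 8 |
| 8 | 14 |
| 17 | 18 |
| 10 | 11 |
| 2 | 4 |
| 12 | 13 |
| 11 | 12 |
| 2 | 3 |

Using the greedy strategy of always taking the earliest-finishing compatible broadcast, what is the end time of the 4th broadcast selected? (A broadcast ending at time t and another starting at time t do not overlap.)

Order by finish time; keep every interval that doesn't clash with the previous kept one.
By end time: (2,3), (2,4), (3,8), (10,11), (11,12), (12,13), (8,14), (15,17), (17,18).
Pick (2,3); next start ≥ 3 → (3,8); next start ≥ 8 → (10,11); next start ≥ 11 → (11,12); next start ≥ 12 → (12,13); next start ≥ 13 → (15,17); next start ≥ 17 → (17,18).
Selected: (2,3) (3,8) (10,11) (11,12) (12,13) (15,17) (17,18)

12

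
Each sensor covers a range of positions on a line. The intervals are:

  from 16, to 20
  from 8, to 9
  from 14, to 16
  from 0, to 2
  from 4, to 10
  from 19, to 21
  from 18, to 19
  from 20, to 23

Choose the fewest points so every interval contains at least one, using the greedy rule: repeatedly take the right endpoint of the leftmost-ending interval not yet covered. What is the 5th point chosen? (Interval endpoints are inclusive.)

Sort by right endpoint; whenever an interval is uncovered, place a point at its right end.
Sorted: [0,2] [8,9] [4,10] [14,16] [18,19] [16,20] [19,21] [20,23]
{[0,2]} hit by 2; {[8,9],[4,10]} hit by 9; {[14,16]} hit by 16; {[18,19],[16,20],[19,21]} hit by 19; {[20,23]} hit by 23.
Points: 2, 9, 16, 19, 23 (5 total).

23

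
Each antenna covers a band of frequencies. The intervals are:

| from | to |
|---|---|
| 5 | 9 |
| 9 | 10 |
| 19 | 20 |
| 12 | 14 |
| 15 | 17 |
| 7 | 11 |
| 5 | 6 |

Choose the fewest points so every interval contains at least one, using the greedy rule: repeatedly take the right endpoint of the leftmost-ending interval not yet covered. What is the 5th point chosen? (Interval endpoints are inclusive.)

Process intervals by earliest right end; each time one isn't hit yet, stab at its right endpoint.
Sorted: [5,6] [5,9] [9,10] [7,11] [12,14] [15,17] [19,20]
{[5,6],[5,9]} hit by 6; {[9,10],[7,11]} hit by 10; {[12,14]} hit by 14; {[15,17]} hit by 17; {[19,20]} hit by 20.
Points: 6, 10, 14, 17, 20 (5 total).

20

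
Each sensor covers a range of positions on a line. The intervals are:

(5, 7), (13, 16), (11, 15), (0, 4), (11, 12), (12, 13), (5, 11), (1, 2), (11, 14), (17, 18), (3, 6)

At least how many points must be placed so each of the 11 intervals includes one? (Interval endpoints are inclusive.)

Sort by right endpoint; whenever an interval is uncovered, place a point at its right end.
Sorted: [1,2] [0,4] [3,6] [5,7] [5,11] [11,12] [12,13] [11,14] [11,15] [13,16] [17,18]
{[1,2],[0,4]} hit by 2; {[3,6],[5,7],[5,11]} hit by 6; {[11,12],[12,13],[11,14],[11,15]} hit by 12; {[13,16]} hit by 16; {[17,18]} hit by 18.
Points: 2, 6, 12, 16, 18 (5 total).

5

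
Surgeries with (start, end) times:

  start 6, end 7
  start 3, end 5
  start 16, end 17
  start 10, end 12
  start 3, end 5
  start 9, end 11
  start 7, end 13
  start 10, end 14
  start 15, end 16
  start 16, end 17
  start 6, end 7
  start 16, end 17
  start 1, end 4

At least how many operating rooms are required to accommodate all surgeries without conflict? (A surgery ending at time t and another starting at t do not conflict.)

4

The answer is the maximum number of intervals overlapping at any instant.
Events (time:±→running): 1:+→1 3:+→2 3:+→3 4:-→2 5:-→1 5:-→0 6:+→1 6:+→2 7:-→1 7:-→0 7:+→1 9:+→2 10:+→3 10:+→4 … peak 4.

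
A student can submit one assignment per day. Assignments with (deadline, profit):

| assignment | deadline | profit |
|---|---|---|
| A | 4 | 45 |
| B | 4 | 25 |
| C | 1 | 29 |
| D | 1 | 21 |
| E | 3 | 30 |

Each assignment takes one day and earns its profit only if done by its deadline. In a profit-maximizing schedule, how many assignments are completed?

4

By profit: A(d4,45), E(d3,30), C(d1,29), B(d4,25), D(d1,21)
A→slot 4; E→slot 3; C→slot 1; B→slot 2; D skipped.
4 of 5 scheduled.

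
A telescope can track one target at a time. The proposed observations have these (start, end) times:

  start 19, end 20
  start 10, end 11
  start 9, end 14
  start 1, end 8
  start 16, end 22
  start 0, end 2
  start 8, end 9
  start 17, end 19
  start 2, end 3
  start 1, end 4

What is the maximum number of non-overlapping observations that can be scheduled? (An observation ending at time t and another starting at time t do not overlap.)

Greedy by earliest finish: after sorting by end time, pick each interval compatible with the last pick.
By end time: (0,2), (2,3), (1,4), (1,8), (8,9), (10,11), (9,14), (17,19), (19,20), (16,22).
Pick (0,2); next start ≥ 2 → (2,3); next start ≥ 3 → (8,9); next start ≥ 9 → (10,11); next start ≥ 11 → (17,19); next start ≥ 19 → (19,20).
Selected 6 observations.

6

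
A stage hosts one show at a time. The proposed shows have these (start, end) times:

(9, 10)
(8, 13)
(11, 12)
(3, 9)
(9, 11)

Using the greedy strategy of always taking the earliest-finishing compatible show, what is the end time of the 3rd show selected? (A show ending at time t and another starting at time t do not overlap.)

12

By end time: (3,9), (9,10), (9,11), (11,12), (8,13).
Pick (3,9); next start ≥ 9 → (9,10); next start ≥ 10 → (11,12).
Selected: (3,9) (9,10) (11,12)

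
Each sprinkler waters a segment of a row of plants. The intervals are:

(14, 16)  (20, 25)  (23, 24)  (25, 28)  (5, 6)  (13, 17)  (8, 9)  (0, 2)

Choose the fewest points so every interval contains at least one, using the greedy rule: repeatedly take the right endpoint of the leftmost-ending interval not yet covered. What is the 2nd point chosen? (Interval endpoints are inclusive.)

By right end: [0,2]  [5,6]  [8,9]  [14,16]  [13,17]  [23,24]  [20,25]  [25,28]
[0,2] uncovered → point at 2; [5,6] uncovered → point at 6; [8,9] uncovered → point at 9; [14,16] uncovered → point at 16; [23,24] uncovered → point at 24; [25,28] uncovered → point at 28.
Points: 2, 6, 9, 16, 24, 28 (6 total).

6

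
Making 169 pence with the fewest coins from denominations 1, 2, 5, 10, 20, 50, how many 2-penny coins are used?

2

169 − 3×50→19 − 1×10→9 − 1×5→4 − 2×2→0
Count of 2: 2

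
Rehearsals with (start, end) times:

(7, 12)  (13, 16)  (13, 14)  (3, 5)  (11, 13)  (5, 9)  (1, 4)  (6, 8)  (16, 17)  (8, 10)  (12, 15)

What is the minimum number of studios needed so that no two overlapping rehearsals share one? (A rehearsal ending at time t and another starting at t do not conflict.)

3

The answer is the maximum number of intervals overlapping at any instant.
starts: [1, 3, 5, 6, 7, 8, 11, 12, 13, 13, 16]
ends:   [4, 5, 8, 9, 10, 12, 13, 14, 15, 16, 17]
s1→1 s3→2 e4→1 e5→0 s5→1 s6→2 s7→3  — peak 3.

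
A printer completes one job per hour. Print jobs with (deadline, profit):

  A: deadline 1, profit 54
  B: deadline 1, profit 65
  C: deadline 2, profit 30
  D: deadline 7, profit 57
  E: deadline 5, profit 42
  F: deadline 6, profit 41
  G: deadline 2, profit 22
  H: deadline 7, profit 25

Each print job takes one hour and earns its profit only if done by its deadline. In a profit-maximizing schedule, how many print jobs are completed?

6

Take jobs in profit order; each goes to the latest open slot no later than its deadline.
Profit order: B=65 D=57 A=54 E=42 F=41 C=30 H=25 G=22
Assign: B→slot 1, D→slot 7, A skipped, E→slot 5, F→slot 6, C→slot 2, H→slot 4, G skipped.
Slots: [1:B] [2:C] [4:H] [5:E] [6:F] [7:D]
6 of 8 scheduled.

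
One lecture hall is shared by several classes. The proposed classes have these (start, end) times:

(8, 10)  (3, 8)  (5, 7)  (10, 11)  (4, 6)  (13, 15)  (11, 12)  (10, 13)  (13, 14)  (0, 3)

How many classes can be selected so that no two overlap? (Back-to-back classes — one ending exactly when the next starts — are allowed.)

By end time: (0,3), (4,6), (5,7), (3,8), (8,10), (10,11), (11,12), (10,13), (13,14), (13,15).
Pick (0,3); next start ≥ 3 → (4,6); next start ≥ 6 → (8,10); next start ≥ 10 → (10,11); next start ≥ 11 → (11,12); next start ≥ 12 → (13,14).
Selected 6 classes.

6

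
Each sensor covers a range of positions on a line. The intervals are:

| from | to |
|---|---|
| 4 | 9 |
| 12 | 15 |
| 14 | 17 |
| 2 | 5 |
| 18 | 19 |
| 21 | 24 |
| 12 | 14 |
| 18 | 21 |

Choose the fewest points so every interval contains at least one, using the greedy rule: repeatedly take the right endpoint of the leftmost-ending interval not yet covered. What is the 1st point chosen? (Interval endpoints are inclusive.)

Sort by right endpoint; whenever an interval is uncovered, place a point at its right end.
By right end: [2,5]  [4,9]  [12,14]  [12,15]  [14,17]  [18,19]  [18,21]  [21,24]
[2,5] uncovered → point at 5; [12,14] uncovered → point at 14; [18,19] uncovered → point at 19; [21,24] uncovered → point at 24.
Points: 5, 14, 19, 24 (4 total).

5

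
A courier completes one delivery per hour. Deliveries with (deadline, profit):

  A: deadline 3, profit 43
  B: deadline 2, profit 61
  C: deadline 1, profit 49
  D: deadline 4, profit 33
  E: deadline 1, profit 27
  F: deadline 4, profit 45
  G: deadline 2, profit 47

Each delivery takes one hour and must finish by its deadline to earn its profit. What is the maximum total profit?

Take jobs in profit order; each goes to the latest open slot no later than its deadline.
By profit: B(d2,61), C(d1,49), G(d2,47), F(d4,45), A(d3,43), D(d4,33), E(d1,27)
B→slot 2; C→slot 1; G skipped; F→slot 4; A→slot 3; D skipped; E skipped.
Profit = 49 + 61 + 43 + 45 = 198

198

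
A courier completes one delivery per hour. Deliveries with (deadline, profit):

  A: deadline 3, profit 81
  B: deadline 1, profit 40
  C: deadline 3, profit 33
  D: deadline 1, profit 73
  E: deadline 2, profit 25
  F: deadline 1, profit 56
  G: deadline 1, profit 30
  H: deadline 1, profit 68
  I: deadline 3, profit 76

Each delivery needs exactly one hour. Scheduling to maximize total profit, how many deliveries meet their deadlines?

3

Sort by profit descending; place each in the latest free slot ≤ its deadline.
By profit: A(d3,81), I(d3,76), D(d1,73), H(d1,68), F(d1,56), B(d1,40), C(d3,33), G(d1,30), E(d2,25)
A→slot 3; I→slot 2; D→slot 1; H skipped; F skipped; B skipped; C skipped; G skipped; E skipped.
3 of 9 scheduled.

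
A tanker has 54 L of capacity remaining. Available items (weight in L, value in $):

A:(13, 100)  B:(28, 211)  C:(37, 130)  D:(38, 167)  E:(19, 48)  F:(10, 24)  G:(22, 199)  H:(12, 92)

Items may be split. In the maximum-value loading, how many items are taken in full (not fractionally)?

3

Sort by value per unit weight and fill in that order.
Order: G (199/22=9.05) > A (100/13=7.69) > H (92/12=7.67) > B (211/28=7.54) > D (167/38=4.39) > C (130/37=3.51) > E (48/19=2.53) > F (24/10=2.40)
Fill: take G (22 @ 199) → take A (13 @ 100) → take H (12 @ 92) → take 7/28 of B → 52.75; 54/54 used.
3 item(s) taken whole; one partial (take 7/28 of B).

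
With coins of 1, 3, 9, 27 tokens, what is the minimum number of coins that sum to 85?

Greedy: take as many of the largest coin as possible, then repeat with the remainder.
85 = 3×27 + 1×3 + 1×1
Total coins = 3 + 1 + 1 = 5

5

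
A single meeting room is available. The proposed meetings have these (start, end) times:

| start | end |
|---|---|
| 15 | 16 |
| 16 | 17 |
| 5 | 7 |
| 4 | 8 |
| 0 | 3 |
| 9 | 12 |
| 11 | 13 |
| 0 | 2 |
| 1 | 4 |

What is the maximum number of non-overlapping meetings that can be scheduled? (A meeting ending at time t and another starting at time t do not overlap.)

Order by finish time; keep every interval that doesn't clash with the previous kept one.
Sorted by end: (0,2)  (0,3)  (1,4)  (5,7)  (4,8)  (9,12)  (11,13)  (15,16)  (16,17)
take (0,2); take (5,7); skip (4,8); take (9,12); take (15,16); take (16,17).
Selected 5 meetings.

5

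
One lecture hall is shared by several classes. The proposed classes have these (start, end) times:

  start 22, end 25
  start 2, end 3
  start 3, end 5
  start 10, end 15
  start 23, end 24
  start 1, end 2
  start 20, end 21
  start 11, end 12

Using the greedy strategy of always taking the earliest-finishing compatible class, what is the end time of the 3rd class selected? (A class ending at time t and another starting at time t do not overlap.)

5

Greedy by earliest finish: after sorting by end time, pick each interval compatible with the last pick.
By end time: (1,2), (2,3), (3,5), (11,12), (10,15), (20,21), (23,24), (22,25).
Pick (1,2); next start ≥ 2 → (2,3); next start ≥ 3 → (3,5); next start ≥ 5 → (11,12); next start ≥ 12 → (20,21); next start ≥ 21 → (23,24).
Selected: (1,2) (2,3) (3,5) (11,12) (20,21) (23,24)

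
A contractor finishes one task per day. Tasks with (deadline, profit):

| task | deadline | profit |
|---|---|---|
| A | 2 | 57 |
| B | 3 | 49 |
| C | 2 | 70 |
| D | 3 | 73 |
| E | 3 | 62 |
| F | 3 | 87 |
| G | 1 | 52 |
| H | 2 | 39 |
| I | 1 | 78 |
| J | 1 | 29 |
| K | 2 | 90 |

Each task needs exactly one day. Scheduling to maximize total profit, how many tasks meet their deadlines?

Sort by profit descending; place each in the latest free slot ≤ its deadline.
By profit: K(d2,90), F(d3,87), I(d1,78), D(d3,73), C(d2,70), E(d3,62), A(d2,57), G(d1,52), B(d3,49), H(d2,39), J(d1,29)
K→slot 2; F→slot 3; I→slot 1; D skipped; C skipped; E skipped; A skipped; G skipped; B skipped; H skipped; J skipped.
3 of 11 scheduled.

3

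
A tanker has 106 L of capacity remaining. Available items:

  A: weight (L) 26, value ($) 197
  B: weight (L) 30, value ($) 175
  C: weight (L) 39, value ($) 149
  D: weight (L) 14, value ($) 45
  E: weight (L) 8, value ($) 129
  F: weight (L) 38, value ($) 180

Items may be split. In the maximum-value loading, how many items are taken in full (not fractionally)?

4

Greedy by value/weight ratio, highest first.
Ratios (sorted): E 16.12, A 7.58, B 5.83, F 4.74, C 3.82, D 3.21
take E (8 @ 129); take A (26 @ 197); take B (30 @ 175); take F (38 @ 180); take 4/39 of C → 15.28. Capacity used 106/106.
4 item(s) taken whole; one partial (take 4/39 of C).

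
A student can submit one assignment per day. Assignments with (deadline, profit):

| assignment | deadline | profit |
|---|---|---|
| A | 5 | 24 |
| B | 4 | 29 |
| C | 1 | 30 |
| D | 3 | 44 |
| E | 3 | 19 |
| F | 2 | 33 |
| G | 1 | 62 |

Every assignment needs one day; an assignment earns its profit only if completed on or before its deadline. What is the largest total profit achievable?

192

Profit order: G=62 D=44 F=33 C=30 B=29 A=24 E=19
Assign: G→slot 1, D→slot 3, F→slot 2, C skipped, B→slot 4, A→slot 5, E skipped.
Slots: [1:G] [2:F] [3:D] [4:B] [5:A]
Profit = 62 + 33 + 44 + 29 + 24 = 192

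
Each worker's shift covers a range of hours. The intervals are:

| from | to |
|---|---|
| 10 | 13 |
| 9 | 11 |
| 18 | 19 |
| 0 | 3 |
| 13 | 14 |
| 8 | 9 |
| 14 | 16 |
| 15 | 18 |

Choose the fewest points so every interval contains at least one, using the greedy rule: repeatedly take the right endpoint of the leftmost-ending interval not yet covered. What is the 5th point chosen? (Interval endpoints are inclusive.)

Process intervals by earliest right end; each time one isn't hit yet, stab at its right endpoint.
Sorted: [0,3] [8,9] [9,11] [10,13] [13,14] [14,16] [15,18] [18,19]
{[0,3]} hit by 3; {[8,9],[9,11]} hit by 9; {[10,13],[13,14]} hit by 13; {[14,16],[15,18]} hit by 16; {[18,19]} hit by 19.
Points: 3, 9, 13, 16, 19 (5 total).

19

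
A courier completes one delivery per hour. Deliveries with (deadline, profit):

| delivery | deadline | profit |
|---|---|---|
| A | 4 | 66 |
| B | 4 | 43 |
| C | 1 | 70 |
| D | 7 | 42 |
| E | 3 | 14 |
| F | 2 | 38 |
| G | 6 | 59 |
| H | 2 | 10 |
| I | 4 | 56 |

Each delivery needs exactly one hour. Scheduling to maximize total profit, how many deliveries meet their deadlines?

Sort by profit descending; place each in the latest free slot ≤ its deadline.
Profit order: C=70 A=66 G=59 I=56 B=43 D=42 F=38 E=14 H=10
Assign: C→slot 1, A→slot 4, G→slot 6, I→slot 3, B→slot 2, D→slot 7, F skipped, E skipped, H skipped.
Slots: [1:C] [2:B] [3:I] [4:A] [6:G] [7:D]
6 of 9 scheduled.

6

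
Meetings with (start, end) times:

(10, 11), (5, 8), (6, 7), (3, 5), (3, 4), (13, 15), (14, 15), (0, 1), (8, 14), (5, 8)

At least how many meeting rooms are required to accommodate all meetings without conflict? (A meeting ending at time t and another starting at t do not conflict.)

3

Count concurrent intervals with a sweep; the peak is the room count.
starts: [0, 3, 3, 5, 5, 6, 8, 10, 13, 14]
ends:   [1, 4, 5, 7, 8, 8, 11, 14, 15, 15]
s0→1 e1→0 s3→1 s3→2 e4→1 e5→0 s5→1 s5→2 s6→3  — peak 3.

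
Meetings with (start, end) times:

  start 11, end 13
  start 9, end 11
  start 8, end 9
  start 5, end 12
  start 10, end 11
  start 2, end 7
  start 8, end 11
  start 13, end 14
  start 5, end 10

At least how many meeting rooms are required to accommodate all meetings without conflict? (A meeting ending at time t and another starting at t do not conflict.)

Events (time:±→running): 2:+→1 5:+→2 5:+→3 7:-→2 8:+→3 8:+→4 … peak 4.

4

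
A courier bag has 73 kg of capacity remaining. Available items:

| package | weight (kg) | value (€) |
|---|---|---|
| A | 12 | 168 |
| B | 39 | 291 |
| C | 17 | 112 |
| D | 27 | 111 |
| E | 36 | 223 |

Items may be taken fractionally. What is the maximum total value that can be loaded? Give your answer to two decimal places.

Greedy by value/weight ratio, highest first.
Order: A (168/12=14.00) > B (291/39=7.46) > C (112/17=6.59) > E (223/36=6.19) > D (111/27=4.11)
Fill: take A (12 @ 168) → take B (39 @ 291) → take C (17 @ 112) → take 5/36 of E → 30.97; 73/73 used.
Total value = 601.97

601.97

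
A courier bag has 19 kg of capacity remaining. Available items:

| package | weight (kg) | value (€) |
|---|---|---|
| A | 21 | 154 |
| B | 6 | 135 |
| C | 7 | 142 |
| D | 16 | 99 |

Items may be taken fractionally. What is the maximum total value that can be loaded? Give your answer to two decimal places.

321.00

Sort by value per unit weight and fill in that order.
Ratios (sorted): B 22.50, C 20.29, A 7.33, D 6.19
take B (6 @ 135); take C (7 @ 142); take 6/21 of A → 44.00. Capacity used 19/19.
Total value = 321.00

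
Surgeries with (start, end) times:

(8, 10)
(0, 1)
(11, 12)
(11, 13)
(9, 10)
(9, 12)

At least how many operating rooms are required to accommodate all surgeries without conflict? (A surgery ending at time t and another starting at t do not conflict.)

3

Count concurrent intervals with a sweep; the peak is the room count.
starts: [0, 8, 9, 9, 11, 11]
ends:   [1, 10, 10, 12, 12, 13]
s0→1 e1→0 s8→1 s9→2 s9→3  — peak 3.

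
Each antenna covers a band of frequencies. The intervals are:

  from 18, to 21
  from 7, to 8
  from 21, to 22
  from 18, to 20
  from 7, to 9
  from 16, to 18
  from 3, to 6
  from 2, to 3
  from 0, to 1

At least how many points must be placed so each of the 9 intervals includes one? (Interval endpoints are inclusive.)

5

Sort by right endpoint; whenever an interval is uncovered, place a point at its right end.
Sorted: [0,1] [2,3] [3,6] [7,8] [7,9] [16,18] [18,20] [18,21] [21,22]
{[0,1]} hit by 1; {[2,3],[3,6]} hit by 3; {[7,8],[7,9]} hit by 8; {[16,18],[18,20],[18,21]} hit by 18; {[21,22]} hit by 22.
Points: 1, 3, 8, 18, 22 (5 total).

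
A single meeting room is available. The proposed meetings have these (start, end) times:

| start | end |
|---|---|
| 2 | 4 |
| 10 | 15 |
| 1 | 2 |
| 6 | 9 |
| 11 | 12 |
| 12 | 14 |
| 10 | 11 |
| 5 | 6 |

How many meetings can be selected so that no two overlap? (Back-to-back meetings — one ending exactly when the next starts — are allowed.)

7

Greedy by earliest finish: after sorting by end time, pick each interval compatible with the last pick.
Sorted by end: (1,2)  (2,4)  (5,6)  (6,9)  (10,11)  (11,12)  (12,14)  (10,15)
take (1,2); take (2,4); take (5,6); take (6,9); take (10,11); take (11,12); take (12,14).
Selected 7 meetings.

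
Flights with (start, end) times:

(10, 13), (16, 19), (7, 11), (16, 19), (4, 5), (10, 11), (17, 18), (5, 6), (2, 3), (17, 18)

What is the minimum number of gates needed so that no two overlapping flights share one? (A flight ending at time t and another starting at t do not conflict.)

The answer is the maximum number of intervals overlapping at any instant.
Events (time:±→running): 2:+→1 3:-→0 4:+→1 5:-→0 5:+→1 6:-→0 7:+→1 10:+→2 10:+→3 11:-→2 11:-→1 13:-→0 16:+→1 16:+→2 17:+→3 17:+→4 … peak 4.

4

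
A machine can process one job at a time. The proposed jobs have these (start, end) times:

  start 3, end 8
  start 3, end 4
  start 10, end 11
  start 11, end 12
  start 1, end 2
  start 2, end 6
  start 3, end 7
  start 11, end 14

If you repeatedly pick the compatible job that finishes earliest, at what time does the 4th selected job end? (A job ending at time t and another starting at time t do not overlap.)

Sorted by end: (1,2)  (3,4)  (2,6)  (3,7)  (3,8)  (10,11)  (11,12)  (11,14)
take (1,2); take (3,4); skip (3,7); take (10,11); take (11,12).
Selected: (1,2) (3,4) (10,11) (11,12)

12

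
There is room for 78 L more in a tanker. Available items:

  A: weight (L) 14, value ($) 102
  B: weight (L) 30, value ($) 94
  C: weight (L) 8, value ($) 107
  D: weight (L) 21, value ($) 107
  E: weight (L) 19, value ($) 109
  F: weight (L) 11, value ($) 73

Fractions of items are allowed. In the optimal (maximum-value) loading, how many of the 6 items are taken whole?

Sort by value per unit weight and fill in that order.
Ratios (sorted): C 13.38, A 7.29, F 6.64, E 5.74, D 5.10, B 3.13
take C (8 @ 107); take A (14 @ 102); take F (11 @ 73); take E (19 @ 109); take D (21 @ 107); take 5/30 of B → 15.67. Capacity used 78/78.
5 item(s) taken whole; one partial (take 5/30 of B).

5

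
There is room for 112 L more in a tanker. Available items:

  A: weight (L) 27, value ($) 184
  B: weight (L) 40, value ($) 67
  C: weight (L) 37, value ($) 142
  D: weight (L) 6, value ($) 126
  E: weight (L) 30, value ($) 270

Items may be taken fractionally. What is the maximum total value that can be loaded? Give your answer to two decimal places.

Greedy by value/weight ratio, highest first.
Ratios (sorted): D 21.00, E 9.00, A 6.81, C 3.84, B 1.68
take D (6 @ 126); take E (30 @ 270); take A (27 @ 184); take C (37 @ 142); take 12/40 of B → 20.10. Capacity used 112/112.
Total value = 742.10

742.10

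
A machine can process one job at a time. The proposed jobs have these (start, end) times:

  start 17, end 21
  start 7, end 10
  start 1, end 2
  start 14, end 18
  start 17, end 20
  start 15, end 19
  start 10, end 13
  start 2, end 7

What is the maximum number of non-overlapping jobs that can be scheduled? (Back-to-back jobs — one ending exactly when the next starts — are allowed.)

Sorted by end: (1,2)  (2,7)  (7,10)  (10,13)  (14,18)  (15,19)  (17,20)  (17,21)
take (1,2); take (2,7); take (7,10); take (10,13); take (14,18).
Selected 5 jobs.

5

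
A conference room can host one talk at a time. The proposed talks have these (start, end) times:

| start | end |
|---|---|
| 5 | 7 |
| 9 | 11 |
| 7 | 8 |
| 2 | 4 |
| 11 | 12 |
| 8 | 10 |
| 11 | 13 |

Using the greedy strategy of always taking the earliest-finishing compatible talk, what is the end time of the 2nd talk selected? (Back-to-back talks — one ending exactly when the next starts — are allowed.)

7

Order by finish time; keep every interval that doesn't clash with the previous kept one.
By end time: (2,4), (5,7), (7,8), (8,10), (9,11), (11,12), (11,13).
Pick (2,4); next start ≥ 4 → (5,7); next start ≥ 7 → (7,8); next start ≥ 8 → (8,10); next start ≥ 10 → (11,12).
Selected: (2,4) (5,7) (7,8) (8,10) (11,12)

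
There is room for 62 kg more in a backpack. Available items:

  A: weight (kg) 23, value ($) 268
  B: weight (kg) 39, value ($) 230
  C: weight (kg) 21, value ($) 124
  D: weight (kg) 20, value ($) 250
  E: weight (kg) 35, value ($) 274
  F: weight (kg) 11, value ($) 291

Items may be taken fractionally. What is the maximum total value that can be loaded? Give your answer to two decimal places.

Order: F (291/11=26.45) > D (250/20=12.50) > A (268/23=11.65) > E (274/35=7.83) > C (124/21=5.90) > B (230/39=5.90)
Fill: take F (11 @ 291) → take D (20 @ 250) → take A (23 @ 268) → take 8/35 of E → 62.63; 62/62 used.
Total value = 871.63

871.63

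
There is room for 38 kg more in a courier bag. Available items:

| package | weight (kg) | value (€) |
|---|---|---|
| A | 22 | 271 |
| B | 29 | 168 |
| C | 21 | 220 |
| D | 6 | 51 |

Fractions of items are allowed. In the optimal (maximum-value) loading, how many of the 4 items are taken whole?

Ratios (sorted): A 12.32, C 10.48, D 8.50, B 5.79
take A (22 @ 271); take 16/21 of C → 167.62. Capacity used 38/38.
1 item(s) taken whole; one partial (take 16/21 of C).

1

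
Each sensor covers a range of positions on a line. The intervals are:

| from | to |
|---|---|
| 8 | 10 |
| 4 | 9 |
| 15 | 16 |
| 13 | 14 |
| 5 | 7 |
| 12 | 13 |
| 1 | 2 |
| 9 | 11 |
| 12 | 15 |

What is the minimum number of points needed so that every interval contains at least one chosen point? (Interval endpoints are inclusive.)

By right end: [1,2]  [5,7]  [4,9]  [8,10]  [9,11]  [12,13]  [13,14]  [12,15]  [15,16]
[1,2] uncovered → point at 2; [5,7] uncovered → point at 7; [8,10] uncovered → point at 10; [12,13] uncovered → point at 13; [15,16] uncovered → point at 16.
Points: 2, 7, 10, 13, 16 (5 total).

5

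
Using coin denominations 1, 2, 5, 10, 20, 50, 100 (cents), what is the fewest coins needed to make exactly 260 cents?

260 = 2×100 + 1×50 + 1×10
Total coins = 2 + 1 + 1 = 4

4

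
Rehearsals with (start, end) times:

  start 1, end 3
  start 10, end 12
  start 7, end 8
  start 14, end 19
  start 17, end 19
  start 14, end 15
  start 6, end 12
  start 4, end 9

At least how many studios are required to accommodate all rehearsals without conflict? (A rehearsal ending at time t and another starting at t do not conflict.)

3

The answer is the maximum number of intervals overlapping at any instant.
Events (time:±→running): 1:+→1 3:-→0 4:+→1 6:+→2 7:+→3 … peak 3.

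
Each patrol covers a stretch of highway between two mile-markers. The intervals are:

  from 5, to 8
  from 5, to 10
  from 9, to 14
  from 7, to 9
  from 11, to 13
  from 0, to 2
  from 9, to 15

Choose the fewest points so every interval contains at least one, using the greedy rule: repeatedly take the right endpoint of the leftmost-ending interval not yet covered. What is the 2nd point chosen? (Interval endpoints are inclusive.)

Sort by right endpoint; whenever an interval is uncovered, place a point at its right end.
By right end: [0,2]  [5,8]  [7,9]  [5,10]  [11,13]  [9,14]  [9,15]
[0,2] uncovered → point at 2; [5,8] uncovered → point at 8; [11,13] uncovered → point at 13.
Points: 2, 8, 13 (3 total).

8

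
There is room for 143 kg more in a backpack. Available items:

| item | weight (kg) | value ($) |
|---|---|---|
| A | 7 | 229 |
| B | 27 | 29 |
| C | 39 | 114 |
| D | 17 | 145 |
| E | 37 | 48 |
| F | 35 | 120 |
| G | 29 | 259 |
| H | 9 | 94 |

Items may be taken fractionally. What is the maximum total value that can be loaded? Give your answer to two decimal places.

970.08

Sort by value per unit weight and fill in that order.
Order: A (229/7=32.71) > H (94/9=10.44) > G (259/29=8.93) > D (145/17=8.53) > F (120/35=3.43) > C (114/39=2.92) > E (48/37=1.30) > B (29/27=1.07)
Fill: take A (7 @ 229) → take H (9 @ 94) → take G (29 @ 259) → take D (17 @ 145) → take F (35 @ 120) → take C (39 @ 114) → take 7/37 of E → 9.08; 143/143 used.
Total value = 970.08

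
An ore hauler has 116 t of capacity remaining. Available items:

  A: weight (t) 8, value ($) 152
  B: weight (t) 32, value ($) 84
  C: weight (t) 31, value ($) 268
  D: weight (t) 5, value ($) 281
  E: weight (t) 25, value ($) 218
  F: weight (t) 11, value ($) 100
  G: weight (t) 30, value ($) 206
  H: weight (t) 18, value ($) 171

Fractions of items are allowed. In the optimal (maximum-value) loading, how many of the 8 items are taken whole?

6

Order: D (281/5=56.20) > A (152/8=19.00) > H (171/18=9.50) > F (100/11=9.09) > E (218/25=8.72) > C (268/31=8.65) > G (206/30=6.87) > B (84/32=2.62)
Fill: take D (5 @ 281) → take A (8 @ 152) → take H (18 @ 171) → take F (11 @ 100) → take E (25 @ 218) → take C (31 @ 268) → take 18/30 of G → 123.60; 116/116 used.
6 item(s) taken whole; one partial (take 18/30 of G).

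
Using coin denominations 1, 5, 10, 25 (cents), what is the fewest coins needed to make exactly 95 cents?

Use the largest denomination that fits, subtract, and repeat.
95 − 3×25→20 − 2×10→0
Total coins = 3 + 2 = 5

5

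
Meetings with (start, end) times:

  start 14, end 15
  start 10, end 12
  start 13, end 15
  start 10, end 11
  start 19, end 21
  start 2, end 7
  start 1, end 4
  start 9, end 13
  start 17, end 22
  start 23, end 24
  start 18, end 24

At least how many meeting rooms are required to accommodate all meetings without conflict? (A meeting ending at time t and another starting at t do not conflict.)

The answer is the maximum number of intervals overlapping at any instant.
Events (time:±→running): 1:+→1 2:+→2 4:-→1 7:-→0 9:+→1 10:+→2 10:+→3 … peak 3.

3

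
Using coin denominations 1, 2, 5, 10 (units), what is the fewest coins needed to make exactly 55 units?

6

55 − 5×10→5 − 1×5→0
Total coins = 5 + 1 = 6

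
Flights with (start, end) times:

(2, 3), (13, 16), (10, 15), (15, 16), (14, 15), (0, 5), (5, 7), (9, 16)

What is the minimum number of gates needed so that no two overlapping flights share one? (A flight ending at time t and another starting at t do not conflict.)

starts: [0, 2, 5, 9, 10, 13, 14, 15]
ends:   [3, 5, 7, 15, 15, 16, 16, 16]
s0→1 s2→2 e3→1 e5→0 s5→1 e7→0 s9→1 s10→2 s13→3 s14→4  — peak 4.

4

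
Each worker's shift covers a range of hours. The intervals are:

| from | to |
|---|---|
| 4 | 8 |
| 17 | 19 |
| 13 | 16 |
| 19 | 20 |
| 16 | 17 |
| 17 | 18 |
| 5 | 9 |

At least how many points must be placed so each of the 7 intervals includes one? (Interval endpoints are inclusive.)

Process intervals by earliest right end; each time one isn't hit yet, stab at its right endpoint.
Sorted: [4,8] [5,9] [13,16] [16,17] [17,18] [17,19] [19,20]
{[4,8],[5,9]} hit by 8; {[13,16],[16,17]} hit by 16; {[17,18],[17,19]} hit by 18; {[19,20]} hit by 20.
Points: 8, 16, 18, 20 (4 total).

4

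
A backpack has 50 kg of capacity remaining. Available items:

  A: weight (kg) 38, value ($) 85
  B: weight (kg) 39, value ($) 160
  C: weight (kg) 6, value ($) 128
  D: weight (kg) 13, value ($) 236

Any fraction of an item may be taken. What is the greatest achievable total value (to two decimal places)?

491.18

Greedy by value/weight ratio, highest first.
Ratios (sorted): C 21.33, D 18.15, B 4.10, A 2.24
take C (6 @ 128); take D (13 @ 236); take 31/39 of B → 127.18. Capacity used 50/50.
Total value = 491.18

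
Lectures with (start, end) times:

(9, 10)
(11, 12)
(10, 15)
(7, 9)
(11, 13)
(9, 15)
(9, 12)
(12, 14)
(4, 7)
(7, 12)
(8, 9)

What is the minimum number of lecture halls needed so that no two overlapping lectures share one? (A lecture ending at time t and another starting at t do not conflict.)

6

The answer is the maximum number of intervals overlapping at any instant.
starts: [4, 7, 7, 8, 9, 9, 9, 10, 11, 11, 12]
ends:   [7, 9, 9, 10, 12, 12, 12, 13, 14, 15, 15]
s4→1 e7→0 s7→1 s7→2 s8→3 e9→2 e9→1 s9→2 s9→3 s9→4 e10→3 s10→4 s11→5 s11→6  — peak 6.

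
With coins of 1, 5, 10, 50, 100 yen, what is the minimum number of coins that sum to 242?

Greedy: take as many of the largest coin as possible, then repeat with the remainder.
242 − 2×100→42 − 4×10→2 − 2×1→0
Total coins = 2 + 4 + 2 = 8

8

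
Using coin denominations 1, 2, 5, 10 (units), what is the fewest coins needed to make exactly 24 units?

4

Greedy: take as many of the largest coin as possible, then repeat with the remainder.
24 − 2×10→4 − 2×2→0
Total coins = 2 + 2 = 4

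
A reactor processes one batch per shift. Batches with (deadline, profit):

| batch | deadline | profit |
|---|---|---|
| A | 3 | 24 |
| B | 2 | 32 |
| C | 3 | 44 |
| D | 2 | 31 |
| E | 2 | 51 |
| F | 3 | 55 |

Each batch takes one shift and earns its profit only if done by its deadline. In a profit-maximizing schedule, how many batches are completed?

Profit order: F=55 E=51 C=44 B=32 D=31 A=24
Assign: F→slot 3, E→slot 2, C→slot 1, B skipped, D skipped, A skipped.
Slots: [1:C] [2:E] [3:F]
3 of 6 scheduled.

3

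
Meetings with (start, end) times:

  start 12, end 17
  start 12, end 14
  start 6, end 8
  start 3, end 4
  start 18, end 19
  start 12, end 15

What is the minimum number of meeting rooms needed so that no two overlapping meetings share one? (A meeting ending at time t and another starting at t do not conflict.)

Events (time:±→running): 3:+→1 4:-→0 6:+→1 8:-→0 12:+→1 12:+→2 12:+→3 … peak 3.

3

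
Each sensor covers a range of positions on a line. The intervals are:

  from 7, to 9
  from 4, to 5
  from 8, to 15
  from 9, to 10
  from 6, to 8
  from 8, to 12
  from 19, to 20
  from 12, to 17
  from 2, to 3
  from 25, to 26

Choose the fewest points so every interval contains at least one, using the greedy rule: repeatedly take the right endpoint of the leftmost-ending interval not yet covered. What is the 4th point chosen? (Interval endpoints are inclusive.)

10

Process intervals by earliest right end; each time one isn't hit yet, stab at its right endpoint.
By right end: [2,3]  [4,5]  [6,8]  [7,9]  [9,10]  [8,12]  [8,15]  [12,17]  [19,20]  [25,26]
[2,3] uncovered → point at 3; [4,5] uncovered → point at 5; [6,8] uncovered → point at 8; [9,10] uncovered → point at 10; [12,17] uncovered → point at 17; [19,20] uncovered → point at 20; [25,26] uncovered → point at 26.
Points: 3, 5, 8, 10, 17, 20, 26 (7 total).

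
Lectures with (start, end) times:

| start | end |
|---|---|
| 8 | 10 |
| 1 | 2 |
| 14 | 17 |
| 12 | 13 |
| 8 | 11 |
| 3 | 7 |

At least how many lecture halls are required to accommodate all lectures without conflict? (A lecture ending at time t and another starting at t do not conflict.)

The answer is the maximum number of intervals overlapping at any instant.
Events (time:±→running): 1:+→1 2:-→0 3:+→1 7:-→0 8:+→1 8:+→2 … peak 2.

2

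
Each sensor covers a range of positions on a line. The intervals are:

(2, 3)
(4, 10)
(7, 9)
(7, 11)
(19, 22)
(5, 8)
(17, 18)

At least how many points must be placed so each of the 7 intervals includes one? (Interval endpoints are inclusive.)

4

Sorted: [2,3] [5,8] [7,9] [4,10] [7,11] [17,18] [19,22]
{[2,3]} hit by 3; {[5,8],[7,9],[4,10],[7,11]} hit by 8; {[17,18]} hit by 18; {[19,22]} hit by 22.
Points: 3, 8, 18, 22 (4 total).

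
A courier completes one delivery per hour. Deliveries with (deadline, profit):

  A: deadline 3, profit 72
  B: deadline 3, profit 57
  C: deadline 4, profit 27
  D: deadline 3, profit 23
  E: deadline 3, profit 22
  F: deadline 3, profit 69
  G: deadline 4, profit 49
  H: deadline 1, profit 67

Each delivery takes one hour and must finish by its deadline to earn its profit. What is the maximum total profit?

257

Sort by profit descending; place each in the latest free slot ≤ its deadline.
Profit order: A=72 F=69 H=67 B=57 G=49 C=27 D=23 E=22
Assign: A→slot 3, F→slot 2, H→slot 1, B skipped, G→slot 4, C skipped, D skipped, E skipped.
Slots: [1:H] [2:F] [3:A] [4:G]
Profit = 67 + 69 + 72 + 49 = 257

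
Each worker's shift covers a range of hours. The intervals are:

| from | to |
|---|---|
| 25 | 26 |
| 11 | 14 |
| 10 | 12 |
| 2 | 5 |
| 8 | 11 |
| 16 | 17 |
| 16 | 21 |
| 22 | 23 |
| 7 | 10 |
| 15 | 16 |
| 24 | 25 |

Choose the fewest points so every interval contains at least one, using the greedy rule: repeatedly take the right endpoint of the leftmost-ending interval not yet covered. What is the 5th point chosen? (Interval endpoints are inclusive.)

23

Process intervals by earliest right end; each time one isn't hit yet, stab at its right endpoint.
Sorted: [2,5] [7,10] [8,11] [10,12] [11,14] [15,16] [16,17] [16,21] [22,23] [24,25] [25,26]
{[2,5]} hit by 5; {[7,10],[8,11],[10,12]} hit by 10; {[11,14]} hit by 14; {[15,16],[16,17],[16,21]} hit by 16; {[22,23]} hit by 23; {[24,25],[25,26]} hit by 25.
Points: 5, 10, 14, 16, 23, 25 (6 total).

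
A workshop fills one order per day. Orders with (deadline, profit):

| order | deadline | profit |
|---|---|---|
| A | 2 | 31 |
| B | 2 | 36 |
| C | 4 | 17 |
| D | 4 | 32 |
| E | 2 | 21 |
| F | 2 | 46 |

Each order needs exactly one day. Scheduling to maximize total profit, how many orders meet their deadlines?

4

Take jobs in profit order; each goes to the latest open slot no later than its deadline.
Profit order: F=46 B=36 D=32 A=31 E=21 C=17
Assign: F→slot 2, B→slot 1, D→slot 4, A skipped, E skipped, C→slot 3.
Slots: [1:B] [2:F] [3:C] [4:D]
4 of 6 scheduled.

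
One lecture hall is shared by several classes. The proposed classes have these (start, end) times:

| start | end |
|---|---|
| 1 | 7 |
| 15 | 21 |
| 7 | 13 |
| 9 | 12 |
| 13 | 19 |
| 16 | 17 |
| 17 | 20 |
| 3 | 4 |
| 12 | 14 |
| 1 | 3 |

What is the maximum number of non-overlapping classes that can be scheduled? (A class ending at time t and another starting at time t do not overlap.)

Order by finish time; keep every interval that doesn't clash with the previous kept one.
By end time: (1,3), (3,4), (1,7), (9,12), (7,13), (12,14), (16,17), (13,19), (17,20), (15,21).
Pick (1,3); next start ≥ 3 → (3,4); next start ≥ 4 → (9,12); next start ≥ 12 → (12,14); next start ≥ 14 → (16,17); next start ≥ 17 → (17,20).
Selected 6 classes.

6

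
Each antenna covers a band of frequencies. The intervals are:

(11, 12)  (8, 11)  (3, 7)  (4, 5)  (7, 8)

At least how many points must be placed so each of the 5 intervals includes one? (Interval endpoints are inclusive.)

Sorted: [4,5] [3,7] [7,8] [8,11] [11,12]
{[4,5],[3,7]} hit by 5; {[7,8],[8,11]} hit by 8; {[11,12]} hit by 12.
Points: 5, 8, 12 (3 total).

3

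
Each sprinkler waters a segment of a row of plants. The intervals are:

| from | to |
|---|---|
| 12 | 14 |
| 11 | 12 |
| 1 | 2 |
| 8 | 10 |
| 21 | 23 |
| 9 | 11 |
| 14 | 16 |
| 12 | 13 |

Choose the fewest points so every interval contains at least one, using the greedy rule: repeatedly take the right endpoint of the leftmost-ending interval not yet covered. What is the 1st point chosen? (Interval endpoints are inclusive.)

2

By right end: [1,2]  [8,10]  [9,11]  [11,12]  [12,13]  [12,14]  [14,16]  [21,23]
[1,2] uncovered → point at 2; [8,10] uncovered → point at 10; [11,12] uncovered → point at 12; [14,16] uncovered → point at 16; [21,23] uncovered → point at 23.
Points: 2, 10, 12, 16, 23 (5 total).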